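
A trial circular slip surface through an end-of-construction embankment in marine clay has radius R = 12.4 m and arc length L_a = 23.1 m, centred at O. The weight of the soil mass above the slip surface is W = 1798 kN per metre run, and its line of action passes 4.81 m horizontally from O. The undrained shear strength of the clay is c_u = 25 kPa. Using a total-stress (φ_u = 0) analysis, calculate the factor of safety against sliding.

Taking moments about the centre O, the resisting moment is provided by the undrained shear strength acting along the arc:
M_R = c_u·L_a·R = 25·23.10·12.4 = 7161.0 kN·m/m
M_D = W·d = 1798·4.81 = 8648.4 kN·m/m
FS = M_R / M_D = 7161.0 / 8648.4 = 0.828

FS = 0.83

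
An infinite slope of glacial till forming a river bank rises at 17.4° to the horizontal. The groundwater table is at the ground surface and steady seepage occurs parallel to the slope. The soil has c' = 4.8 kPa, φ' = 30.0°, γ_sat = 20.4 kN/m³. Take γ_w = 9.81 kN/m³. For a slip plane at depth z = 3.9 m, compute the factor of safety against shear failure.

FS = 1.17

With seepage parallel to the slope and the water table at the surface, the effective normal stress on the slip plane uses the buoyant unit weight γ' = γ_sat − γ_w while the driving shear stress uses γ_sat:
FS = [c' + γ' z cos²β tanφ'] / [γ_sat z sinβ cosβ]
γ' = 20.4 − 9.81 = 10.59 kN/m³
Numerator = 4.8 + 10.59·3.9·cos²17.4°·tan30.0° = 4.8 + 10.59·3.9·0.9106·0.5774 = 26.513 kPa
Denominator = 20.4·3.9·sin17.4°·cos17.4° = 20.4·3.9·0.2990·0.9542 = 22.703 kPa
FS = 26.513 / 22.703 = 1.168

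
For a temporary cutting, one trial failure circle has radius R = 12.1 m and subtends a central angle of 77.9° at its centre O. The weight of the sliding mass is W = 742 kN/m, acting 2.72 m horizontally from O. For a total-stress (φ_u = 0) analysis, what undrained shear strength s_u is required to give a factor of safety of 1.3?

FS = s_u·L_a·R / (W·d), so s_u = FS·W·d / (L_a·R).
Arc length L_a = R·θ = 12.1·(77.9°·π/180) = 12.1·1.3596 = 16.45 m
s_u = 1.3·742·2.72 / (16.45·12.1) = 2623.7 / 199.06 = 13.18 kPa

s_u = 13.2 kPa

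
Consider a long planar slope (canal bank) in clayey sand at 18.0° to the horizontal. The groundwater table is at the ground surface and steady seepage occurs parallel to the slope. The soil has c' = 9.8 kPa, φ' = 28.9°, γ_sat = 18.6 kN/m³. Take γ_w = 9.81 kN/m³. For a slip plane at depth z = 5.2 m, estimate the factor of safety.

With seepage parallel to the slope and the water table at the surface, the effective normal stress on the slip plane uses the buoyant unit weight γ' = γ_sat − γ_w while the driving shear stress uses γ_sat:
FS = [c' + γ' z cos²β tanφ'] / [γ_sat z sinβ cosβ]
γ' = 18.6 − 9.81 = 8.79 kN/m³
Numerator = 9.8 + 8.79·5.2·cos²18.0°·tan28.9° = 9.8 + 8.79·5.2·0.9045·0.5520 = 32.623 kPa
Denominator = 18.6·5.2·sin18.0°·cos18.0° = 18.6·5.2·0.3090·0.9511 = 28.425 kPa
FS = 32.623 / 28.425 = 1.148

FS = 1.15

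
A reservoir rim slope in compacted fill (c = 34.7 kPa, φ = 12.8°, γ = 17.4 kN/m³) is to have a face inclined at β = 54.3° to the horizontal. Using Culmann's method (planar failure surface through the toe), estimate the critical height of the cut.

Culmann's analysis gives the critical failure plane at α_cr = (β + φ)/2 = (54.3 + 12.8)/2 = 33.5°, and the critical height
H_c = (4c/γ) · sinβ cosφ / [1 − cos(β − φ)]
    = (4·34.7/17.4) · sin54.3°·cos12.8° / [1 − cos(41.5°)]
    = 7.977 · 0.8121·0.9751 / [1 − 0.7490]
    = 7.977 · 0.7919 / 0.2510
    = 25.16 m

H_c = 25.16 m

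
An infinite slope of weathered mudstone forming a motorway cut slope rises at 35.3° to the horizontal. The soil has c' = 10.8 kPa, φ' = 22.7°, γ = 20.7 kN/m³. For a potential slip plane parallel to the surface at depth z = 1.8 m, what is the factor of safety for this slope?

For an infinite slope with a slip plane parallel to the surface (no pore pressure): FS = [c' + γz cos²β tanφ'] / [γz sinβ cosβ].
γz = 20.7·1.8 = 37.26 kN/m²
Numerator = 10.8 + 37.26·cos²35.3°·tan22.7° = 10.8 + 37.26·0.6661·0.4183 = 21.182 kPa
Denominator = 37.26·sin35.3°·cos35.3° = 37.26·0.5779·0.8161 = 17.572 kPa
FS = 21.182 / 17.572 = 1.205

FS = 1.21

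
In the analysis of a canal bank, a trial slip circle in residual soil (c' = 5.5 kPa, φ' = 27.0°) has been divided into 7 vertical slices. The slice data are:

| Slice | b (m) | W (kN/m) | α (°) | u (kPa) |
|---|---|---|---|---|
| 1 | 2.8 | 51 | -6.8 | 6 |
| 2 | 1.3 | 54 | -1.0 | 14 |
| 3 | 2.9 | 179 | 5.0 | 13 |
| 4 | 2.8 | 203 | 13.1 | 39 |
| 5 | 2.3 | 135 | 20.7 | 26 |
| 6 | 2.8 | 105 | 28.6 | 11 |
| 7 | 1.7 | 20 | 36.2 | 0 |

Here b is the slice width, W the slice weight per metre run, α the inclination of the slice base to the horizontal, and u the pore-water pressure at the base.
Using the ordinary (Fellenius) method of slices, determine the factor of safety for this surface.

FS = 1.93

Ordinary method of slices: FS = Σ[c'·Δl_i + (W_i cosα_i − u_i·Δl_i)·tanφ'] / Σ W_i sinα_i, with Δl_i = b_i / cosα_i.
Slice 1: Δl = 2.8/cos(-6.8°) = 2.820 m; N'_1 = 51·cos(-6.8°) − 6·2.820 = 33.7; c'Δl = 15.51; W sinα = -6.0
Slice 2: Δl = 1.3/cos(-1.0°) = 1.300 m; N'_2 = 54·cos(-1.0°) − 14·1.300 = 35.8; c'Δl = 7.15; W sinα = -0.9
Slice 3: Δl = 2.9/cos5.0° = 2.911 m; N'_3 = 179·cos5.0° − 13·2.911 = 140.5; c'Δl = 16.01; W sinα = 15.6
Slice 4: Δl = 2.8/cos13.1° = 2.875 m; N'_4 = 203·cos13.1° − 39·2.875 = 85.6; c'Δl = 15.81; W sinα = 46.0
Slice 5: Δl = 2.3/cos20.7° = 2.459 m; N'_5 = 135·cos20.7° − 26·2.459 = 62.4; c'Δl = 13.52; W sinα = 47.7
Slice 6: Δl = 2.8/cos28.6° = 3.189 m; N'_6 = 105·cos28.6° − 11·3.189 = 57.1; c'Δl = 17.54; W sinα = 50.3
Slice 7: Δl = 1.7/cos36.2° = 2.107 m; N'_7 = 20·cos36.2° − 0·2.107 = 16.1; c'Δl = 11.59; W sinα = 11.8
Σc'Δl = 97.1 kN/m; ΣN' = 431.2 kN/m; ΣW sinα = 164.4 kN/m
Resisting = 97.1 + 431.2·tan27.0° = 97.1 + 219.7 = 316.8 kN/m
FS = 316.8 / 164.4 = 1.927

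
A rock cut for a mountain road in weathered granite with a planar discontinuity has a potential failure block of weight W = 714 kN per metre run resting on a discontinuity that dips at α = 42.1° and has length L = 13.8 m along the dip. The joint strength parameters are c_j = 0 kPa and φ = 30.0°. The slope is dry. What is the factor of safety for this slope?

FS = 0.64

Resolving the block weight along and normal to the plane and applying the Mohr–Coulomb strength on the joint:
N' = W cosα = 714·cos42.1° = 529.8 kN/m
Driving force T = W sinα = 714·sin42.1° = 478.7 kN/m
Resisting force R = c_j·L + N'·tanφ = 0·13.8 + 529.8·tan30.0° = 0.0 + 305.9 = 305.9 kN/m
FS = R / T = 305.9 / 478.7 = 0.639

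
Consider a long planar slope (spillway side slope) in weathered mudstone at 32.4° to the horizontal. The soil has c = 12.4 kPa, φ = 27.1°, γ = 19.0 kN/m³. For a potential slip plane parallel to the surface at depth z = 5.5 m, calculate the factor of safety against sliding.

For an infinite slope with a slip plane parallel to the surface (no pore pressure): FS = [c + γz cos²β tanφ] / [γz sinβ cosβ].
γz = 19.0·5.5 = 104.50 kN/m²
Numerator = 12.4 + 104.50·cos²32.4°·tan27.1° = 12.4 + 104.50·0.7129·0.5117 = 50.522 kPa
Denominator = 104.50·sin32.4°·cos32.4° = 104.50·0.5358·0.8443 = 47.277 kPa
FS = 50.522 / 47.277 = 1.069

FS = 1.07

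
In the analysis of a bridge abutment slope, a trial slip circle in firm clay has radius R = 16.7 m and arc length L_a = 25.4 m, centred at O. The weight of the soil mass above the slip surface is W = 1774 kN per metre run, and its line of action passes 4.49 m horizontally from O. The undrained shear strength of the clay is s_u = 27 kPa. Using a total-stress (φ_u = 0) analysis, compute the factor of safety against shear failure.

Taking moments about the centre O, the resisting moment is provided by the undrained shear strength acting along the arc:
M_R = s_u·L_a·R = 27·25.40·16.7 = 11452.9 kN·m/m
M_D = W·d = 1774·4.49 = 7965.3 kN·m/m
FS = M_R / M_D = 11452.9 / 7965.3 = 1.438

FS = 1.44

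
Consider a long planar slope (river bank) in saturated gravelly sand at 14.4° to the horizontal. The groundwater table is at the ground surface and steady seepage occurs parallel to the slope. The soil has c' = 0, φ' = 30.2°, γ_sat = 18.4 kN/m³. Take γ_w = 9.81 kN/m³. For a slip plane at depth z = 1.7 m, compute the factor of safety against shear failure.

With seepage parallel to the slope and the water table at the surface, the effective normal stress on the slip plane uses the buoyant unit weight γ' = γ_sat − γ_w while the driving shear stress uses γ_sat:
FS = [c' + γ' z cos²β tanφ'] / [γ_sat z sinβ cosβ]
(For c' = 0 this reduces to FS = (γ'/γ_sat)·tanφ'/tanβ.)
γ' = 18.4 − 9.81 = 8.59 kN/m³
Numerator = 0.0 + 8.59·1.7·cos²14.4°·tan30.2° = 0.0 + 8.59·1.7·0.9382·0.5820 = 7.974 kPa
Denominator = 18.4·1.7·sin14.4°·cos14.4° = 18.4·1.7·0.2487·0.9686 = 7.535 kPa
FS = 7.974 / 7.535 = 1.058

FS = 1.06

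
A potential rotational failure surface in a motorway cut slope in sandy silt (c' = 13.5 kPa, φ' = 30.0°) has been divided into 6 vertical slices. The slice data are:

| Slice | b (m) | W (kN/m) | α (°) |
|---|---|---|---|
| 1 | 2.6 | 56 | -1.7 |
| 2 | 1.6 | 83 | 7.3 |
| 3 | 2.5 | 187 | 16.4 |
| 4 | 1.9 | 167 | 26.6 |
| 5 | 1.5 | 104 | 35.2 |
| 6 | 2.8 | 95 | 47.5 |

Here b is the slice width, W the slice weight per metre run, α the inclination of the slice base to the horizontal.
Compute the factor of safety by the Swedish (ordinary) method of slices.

FS = 2.09

Ordinary method of slices: FS = Σ[c'·Δl_i + (W_i cosα_i)·tanφ'] / Σ W_i sinα_i, with Δl_i = b_i / cosα_i.
Slice 1: Δl = 2.6/cos(-1.7°) = 2.601 m; N'_1 = 56·cos(-1.7°) = 56.0; c'Δl = 35.12; W sinα = -1.7
Slice 2: Δl = 1.6/cos7.3° = 1.613 m; N'_2 = 83·cos7.3° = 82.3; c'Δl = 21.78; W sinα = 10.5
Slice 3: Δl = 2.5/cos16.4° = 2.606 m; N'_3 = 187·cos16.4° = 179.4; c'Δl = 35.18; W sinα = 52.8
Slice 4: Δl = 1.9/cos26.6° = 2.125 m; N'_4 = 167·cos26.6° = 149.3; c'Δl = 28.69; W sinα = 74.8
Slice 5: Δl = 1.5/cos35.2° = 1.836 m; N'_5 = 104·cos35.2° = 85.0; c'Δl = 24.78; W sinα = 59.9
Slice 6: Δl = 2.8/cos47.5° = 4.145 m; N'_6 = 95·cos47.5° = 64.2; c'Δl = 55.95; W sinα = 70.0
Σc'Δl = 201.5 kN/m; ΣN' = 616.2 kN/m; ΣW sinα = 266.4 kN/m
Resisting = 201.5 + 616.2·tan30.0° = 201.5 + 355.8 = 557.2 kN/m
FS = 557.2 / 266.4 = 2.091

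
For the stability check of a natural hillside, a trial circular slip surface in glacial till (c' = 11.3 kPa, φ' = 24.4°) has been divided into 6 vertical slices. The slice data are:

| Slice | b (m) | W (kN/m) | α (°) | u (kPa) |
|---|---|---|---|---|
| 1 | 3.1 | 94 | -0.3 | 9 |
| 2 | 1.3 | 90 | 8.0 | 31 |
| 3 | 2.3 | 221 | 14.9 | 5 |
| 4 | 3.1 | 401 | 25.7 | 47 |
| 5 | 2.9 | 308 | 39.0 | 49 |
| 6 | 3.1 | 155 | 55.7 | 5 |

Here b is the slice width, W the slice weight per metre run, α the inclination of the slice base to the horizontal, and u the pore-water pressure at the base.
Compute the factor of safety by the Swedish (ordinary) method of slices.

FS = 0.90

Ordinary method of slices: FS = Σ[c'·Δl_i + (W_i cosα_i − u_i·Δl_i)·tanφ'] / Σ W_i sinα_i, with Δl_i = b_i / cosα_i.
Slice 1: Δl = 3.1/cos(-0.3°) = 3.100 m; N'_1 = 94·cos(-0.3°) − 9·3.100 = 66.1; c'Δl = 35.03; W sinα = -0.5
Slice 2: Δl = 1.3/cos8.0° = 1.313 m; N'_2 = 90·cos8.0° − 31·1.313 = 48.4; c'Δl = 14.83; W sinα = 12.5
Slice 3: Δl = 2.3/cos14.9° = 2.380 m; N'_3 = 221·cos14.9° − 5·2.380 = 201.7; c'Δl = 26.89; W sinα = 56.8
Slice 4: Δl = 3.1/cos25.7° = 3.440 m; N'_4 = 401·cos25.7° − 47·3.440 = 199.6; c'Δl = 38.88; W sinα = 173.9
Slice 5: Δl = 2.9/cos39.0° = 3.732 m; N'_5 = 308·cos39.0° − 49·3.732 = 56.5; c'Δl = 42.17; W sinα = 193.8
Slice 6: Δl = 3.1/cos55.7° = 5.501 m; N'_6 = 155·cos55.7° − 5·5.501 = 59.8; c'Δl = 62.16; W sinα = 128.0
Σc'Δl = 220.0 kN/m; ΣN' = 632.2 kN/m; ΣW sinα = 564.6 kN/m
Resisting = 220.0 + 632.2·tan24.4° = 220.0 + 286.8 = 506.7 kN/m
FS = 506.7 / 564.6 = 0.897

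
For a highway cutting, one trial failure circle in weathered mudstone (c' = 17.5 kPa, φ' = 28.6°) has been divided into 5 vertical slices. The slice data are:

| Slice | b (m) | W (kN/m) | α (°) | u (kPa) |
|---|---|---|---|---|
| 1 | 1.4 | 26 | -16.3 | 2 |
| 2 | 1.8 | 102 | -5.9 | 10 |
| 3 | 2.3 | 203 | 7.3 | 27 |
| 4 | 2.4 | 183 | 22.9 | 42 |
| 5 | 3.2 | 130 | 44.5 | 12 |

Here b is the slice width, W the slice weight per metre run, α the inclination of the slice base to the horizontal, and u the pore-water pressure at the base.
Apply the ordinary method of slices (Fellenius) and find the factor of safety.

FS = 2.40

Ordinary method of slices: FS = Σ[c'·Δl_i + (W_i cosα_i − u_i·Δl_i)·tanφ'] / Σ W_i sinα_i, with Δl_i = b_i / cosα_i.
Slice 1: Δl = 1.4/cos(-16.3°) = 1.459 m; N'_1 = 26·cos(-16.3°) − 2·1.459 = 22.0; c'Δl = 25.53; W sinα = -7.3
Slice 2: Δl = 1.8/cos(-5.9°) = 1.810 m; N'_2 = 102·cos(-5.9°) − 10·1.810 = 83.4; c'Δl = 31.67; W sinα = -10.5
Slice 3: Δl = 2.3/cos7.3° = 2.319 m; N'_3 = 203·cos7.3° − 27·2.319 = 138.7; c'Δl = 40.58; W sinα = 25.8
Slice 4: Δl = 2.4/cos22.9° = 2.605 m; N'_4 = 183·cos22.9° − 42·2.605 = 59.2; c'Δl = 45.59; W sinα = 71.2
Slice 5: Δl = 3.2/cos44.5° = 4.487 m; N'_5 = 130·cos44.5° − 12·4.487 = 38.9; c'Δl = 78.51; W sinα = 91.1
Σc'Δl = 221.9 kN/m; ΣN' = 342.2 kN/m; ΣW sinα = 170.3 kN/m
Resisting = 221.9 + 342.2·tan28.6° = 221.9 + 186.6 = 408.4 kN/m
FS = 408.4 / 170.3 = 2.398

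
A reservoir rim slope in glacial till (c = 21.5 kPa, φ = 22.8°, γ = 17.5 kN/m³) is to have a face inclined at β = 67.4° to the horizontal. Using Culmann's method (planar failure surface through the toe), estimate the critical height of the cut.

Culmann's analysis gives the critical failure plane at α_cr = (β + φ)/2 = (67.4 + 22.8)/2 = 45.1°, and the critical height
H_c = (4c/γ) · sinβ cosφ / [1 − cos(β − φ)]
    = (4·21.5/17.5) · sin67.4°·cos22.8° / [1 − cos(44.6°)]
    = 4.914 · 0.9232·0.9219 / [1 − 0.7120]
    = 4.914 · 0.8511 / 0.2880
    = 14.52 m

H_c = 14.52 m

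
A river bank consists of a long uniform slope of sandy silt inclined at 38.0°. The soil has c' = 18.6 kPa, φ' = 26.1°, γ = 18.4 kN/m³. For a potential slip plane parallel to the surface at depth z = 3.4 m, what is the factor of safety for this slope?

FS = 1.24

For an infinite slope with a slip plane parallel to the surface (no pore pressure): FS = [c' + γz cos²β tanφ'] / [γz sinβ cosβ].
γz = 18.4·3.4 = 62.56 kN/m²
Numerator = 18.6 + 62.56·cos²38.0°·tan26.1° = 18.6 + 62.56·0.6210·0.4899 = 37.631 kPa
Denominator = 62.56·sin38.0°·cos38.0° = 62.56·0.6157·0.7880 = 30.351 kPa
FS = 37.631 / 30.351 = 1.240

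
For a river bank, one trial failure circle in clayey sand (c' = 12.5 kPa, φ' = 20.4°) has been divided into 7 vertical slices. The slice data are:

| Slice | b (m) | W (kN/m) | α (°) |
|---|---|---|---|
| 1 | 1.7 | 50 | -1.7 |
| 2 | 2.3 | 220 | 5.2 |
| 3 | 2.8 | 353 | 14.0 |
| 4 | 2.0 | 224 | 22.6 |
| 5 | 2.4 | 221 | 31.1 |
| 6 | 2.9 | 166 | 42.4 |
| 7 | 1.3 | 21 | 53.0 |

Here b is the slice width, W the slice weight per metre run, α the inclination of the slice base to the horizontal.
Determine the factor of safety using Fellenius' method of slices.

Ordinary method of slices: FS = Σ[c'·Δl_i + (W_i cosα_i)·tanφ'] / Σ W_i sinα_i, with Δl_i = b_i / cosα_i.
Slice 1: Δl = 1.7/cos(-1.7°) = 1.701 m; N'_1 = 50·cos(-1.7°) = 50.0; c'Δl = 21.26; W sinα = -1.5
Slice 2: Δl = 2.3/cos5.2° = 2.310 m; N'_2 = 220·cos5.2° = 219.1; c'Δl = 28.87; W sinα = 19.9
Slice 3: Δl = 2.8/cos14.0° = 2.886 m; N'_3 = 353·cos14.0° = 342.5; c'Δl = 36.07; W sinα = 85.4
Slice 4: Δl = 2.0/cos22.6° = 2.166 m; N'_4 = 224·cos22.6° = 206.8; c'Δl = 27.08; W sinα = 86.1
Slice 5: Δl = 2.4/cos31.1° = 2.803 m; N'_5 = 221·cos31.1° = 189.2; c'Δl = 35.04; W sinα = 114.2
Slice 6: Δl = 2.9/cos42.4° = 3.927 m; N'_6 = 166·cos42.4° = 122.6; c'Δl = 49.09; W sinα = 111.9
Slice 7: Δl = 1.3/cos53.0° = 2.160 m; N'_7 = 21·cos53.0° = 12.6; c'Δl = 27.00; W sinα = 16.8
Σc'Δl = 224.4 kN/m; ΣN' = 1142.8 kN/m; ΣW sinα = 432.8 kN/m
Resisting = 224.4 + 1142.8·tan20.4° = 224.4 + 425.0 = 649.4 kN/m
FS = 649.4 / 432.8 = 1.501

FS = 1.50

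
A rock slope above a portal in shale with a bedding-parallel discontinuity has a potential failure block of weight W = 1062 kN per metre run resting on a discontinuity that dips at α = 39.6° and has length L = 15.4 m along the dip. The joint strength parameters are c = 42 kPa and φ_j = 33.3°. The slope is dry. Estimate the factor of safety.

FS = 1.75

Resolving the block weight along and normal to the plane and applying the Mohr–Coulomb strength on the joint:
N' = W cosα = 1062·cos39.6° = 818.3 kN/m
Driving force T = W sinα = 1062·sin39.6° = 676.9 kN/m
Resisting force R = c·L + N'·tanφ_j = 42·15.4 + 818.3·tan33.3° = 646.8 + 537.5 = 1184.3 kN/m
FS = R / T = 1184.3 / 676.9 = 1.749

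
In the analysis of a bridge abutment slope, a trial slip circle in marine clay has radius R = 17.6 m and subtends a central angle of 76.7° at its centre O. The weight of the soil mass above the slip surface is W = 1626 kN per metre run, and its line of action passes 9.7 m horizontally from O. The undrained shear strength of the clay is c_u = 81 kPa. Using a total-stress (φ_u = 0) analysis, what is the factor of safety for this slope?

Taking moments about the centre O, the resisting moment is provided by the undrained shear strength acting along the arc:
Arc length L_a = R·θ = 17.6·(76.7°·π/180) = 17.6·1.3387 = 23.56 m
M_R = c_u·L_a·R = 81·23.56·17.6 = 33587.9 kN·m/m
M_D = W·d = 1626·9.7 = 15772.2 kN·m/m
FS = M_R / M_D = 33587.9 / 15772.2 = 2.130

FS = 2.13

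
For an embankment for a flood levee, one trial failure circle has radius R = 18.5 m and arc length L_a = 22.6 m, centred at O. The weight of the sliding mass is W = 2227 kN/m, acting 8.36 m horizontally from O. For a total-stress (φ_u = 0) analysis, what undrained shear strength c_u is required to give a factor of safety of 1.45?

c_u = 64.6 kPa

FS = c_u·L_a·R / (W·d), so c_u = FS·W·d / (L_a·R).
c_u = 1.45·2227·8.36 / (22.60·18.5) = 26995.7 / 418.10 = 64.57 kPa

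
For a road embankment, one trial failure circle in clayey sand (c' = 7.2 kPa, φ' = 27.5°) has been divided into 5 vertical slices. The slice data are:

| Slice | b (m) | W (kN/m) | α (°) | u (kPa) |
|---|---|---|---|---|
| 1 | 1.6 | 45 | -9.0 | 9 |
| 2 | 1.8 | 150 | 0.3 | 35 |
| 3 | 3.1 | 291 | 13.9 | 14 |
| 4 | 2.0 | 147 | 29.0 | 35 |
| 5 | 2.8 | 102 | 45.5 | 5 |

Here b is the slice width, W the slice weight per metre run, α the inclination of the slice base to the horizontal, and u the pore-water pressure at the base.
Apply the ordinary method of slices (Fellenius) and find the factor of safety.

FS = 1.59

Ordinary method of slices: FS = Σ[c'·Δl_i + (W_i cosα_i − u_i·Δl_i)·tanφ'] / Σ W_i sinα_i, with Δl_i = b_i / cosα_i.
Slice 1: Δl = 1.6/cos(-9.0°) = 1.620 m; N'_1 = 45·cos(-9.0°) − 9·1.620 = 29.9; c'Δl = 11.66; W sinα = -7.0
Slice 2: Δl = 1.8/cos0.3° = 1.800 m; N'_2 = 150·cos0.3° − 35·1.800 = 87.0; c'Δl = 12.96; W sinα = 0.8
Slice 3: Δl = 3.1/cos13.9° = 3.194 m; N'_3 = 291·cos13.9° − 14·3.194 = 237.8; c'Δl = 22.99; W sinα = 69.9
Slice 4: Δl = 2.0/cos29.0° = 2.287 m; N'_4 = 147·cos29.0° − 35·2.287 = 48.5; c'Δl = 16.46; W sinα = 71.3
Slice 5: Δl = 2.8/cos45.5° = 3.995 m; N'_5 = 102·cos45.5° − 5·3.995 = 51.5; c'Δl = 28.76; W sinα = 72.8
Σc'Δl = 92.8 kN/m; ΣN' = 454.7 kN/m; ΣW sinα = 207.7 kN/m
Resisting = 92.8 + 454.7·tan27.5° = 92.8 + 236.7 = 329.5 kN/m
FS = 329.5 / 207.7 = 1.587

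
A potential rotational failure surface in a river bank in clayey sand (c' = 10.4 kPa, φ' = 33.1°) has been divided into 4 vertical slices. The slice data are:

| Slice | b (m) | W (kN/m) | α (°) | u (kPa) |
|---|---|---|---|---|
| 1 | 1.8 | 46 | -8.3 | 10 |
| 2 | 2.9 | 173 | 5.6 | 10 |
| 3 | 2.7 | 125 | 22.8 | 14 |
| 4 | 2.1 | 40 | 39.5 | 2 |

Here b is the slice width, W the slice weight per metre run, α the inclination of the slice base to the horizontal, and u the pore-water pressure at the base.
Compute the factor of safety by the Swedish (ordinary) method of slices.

Ordinary method of slices: FS = Σ[c'·Δl_i + (W_i cosα_i − u_i·Δl_i)·tanφ'] / Σ W_i sinα_i, with Δl_i = b_i / cosα_i.
Slice 1: Δl = 1.8/cos(-8.3°) = 1.819 m; N'_1 = 46·cos(-8.3°) − 10·1.819 = 27.3; c'Δl = 18.92; W sinα = -6.6
Slice 2: Δl = 2.9/cos5.6° = 2.914 m; N'_2 = 173·cos5.6° − 10·2.914 = 143.0; c'Δl = 30.30; W sinα = 16.9
Slice 3: Δl = 2.7/cos22.8° = 2.929 m; N'_3 = 125·cos22.8° − 14·2.929 = 74.2; c'Δl = 30.46; W sinα = 48.4
Slice 4: Δl = 2.1/cos39.5° = 2.722 m; N'_4 = 40·cos39.5° − 2·2.722 = 25.4; c'Δl = 28.30; W sinα = 25.4
Σc'Δl = 108.0 kN/m; ΣN' = 270.0 kN/m; ΣW sinα = 84.1 kN/m
Resisting = 108.0 + 270.0·tan33.1° = 108.0 + 176.0 = 284.0 kN/m
FS = 284.0 / 84.1 = 3.376

FS = 3.38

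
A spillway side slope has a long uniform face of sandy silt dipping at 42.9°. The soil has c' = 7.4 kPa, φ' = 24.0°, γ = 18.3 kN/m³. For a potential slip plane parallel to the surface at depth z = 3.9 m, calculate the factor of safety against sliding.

For an infinite slope with a slip plane parallel to the surface (no pore pressure): FS = [c' + γz cos²β tanφ'] / [γz sinβ cosβ].
γz = 18.3·3.9 = 71.37 kN/m²
Numerator = 7.4 + 71.37·cos²42.9°·tan24.0° = 7.4 + 71.37·0.5366·0.4452 = 24.452 kPa
Denominator = 71.37·sin42.9°·cos42.9° = 71.37·0.6807·0.7325 = 35.589 kPa
FS = 24.452 / 35.589 = 0.687

FS = 0.69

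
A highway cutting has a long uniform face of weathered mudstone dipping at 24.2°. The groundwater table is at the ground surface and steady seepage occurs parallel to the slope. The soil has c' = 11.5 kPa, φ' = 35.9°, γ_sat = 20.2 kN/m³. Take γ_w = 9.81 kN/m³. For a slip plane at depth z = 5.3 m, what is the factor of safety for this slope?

With seepage parallel to the slope and the water table at the surface, the effective normal stress on the slip plane uses the buoyant unit weight γ' = γ_sat − γ_w while the driving shear stress uses γ_sat:
FS = [c' + γ' z cos²β tanφ'] / [γ_sat z sinβ cosβ]
γ' = 20.2 − 9.81 = 10.39 kN/m³
Numerator = 11.5 + 10.39·5.3·cos²24.2°·tan35.9° = 11.5 + 10.39·5.3·0.8320·0.7239 = 44.664 kPa
Denominator = 20.2·5.3·sin24.2°·cos24.2° = 20.2·5.3·0.4099·0.9121 = 40.030 kPa
FS = 44.664 / 40.030 = 1.116

FS = 1.12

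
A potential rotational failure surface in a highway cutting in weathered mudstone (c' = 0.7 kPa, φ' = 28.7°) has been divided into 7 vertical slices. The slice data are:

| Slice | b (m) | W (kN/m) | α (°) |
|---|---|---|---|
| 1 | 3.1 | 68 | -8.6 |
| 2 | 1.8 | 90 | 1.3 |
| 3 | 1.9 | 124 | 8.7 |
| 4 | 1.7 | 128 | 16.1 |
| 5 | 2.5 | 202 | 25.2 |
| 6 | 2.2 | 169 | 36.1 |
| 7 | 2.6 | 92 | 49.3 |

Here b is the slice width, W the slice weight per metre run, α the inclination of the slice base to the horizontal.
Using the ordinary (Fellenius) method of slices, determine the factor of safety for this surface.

Ordinary method of slices: FS = Σ[c'·Δl_i + (W_i cosα_i)·tanφ'] / Σ W_i sinα_i, with Δl_i = b_i / cosα_i.
Slice 1: Δl = 3.1/cos(-8.6°) = 3.135 m; N'_1 = 68·cos(-8.6°) = 67.2; c'Δl = 2.19; W sinα = -10.2
Slice 2: Δl = 1.8/cos1.3° = 1.800 m; N'_2 = 90·cos1.3° = 90.0; c'Δl = 1.26; W sinα = 2.0
Slice 3: Δl = 1.9/cos8.7° = 1.922 m; N'_3 = 124·cos8.7° = 122.6; c'Δl = 1.35; W sinα = 18.8
Slice 4: Δl = 1.7/cos16.1° = 1.769 m; N'_4 = 128·cos16.1° = 123.0; c'Δl = 1.24; W sinα = 35.5
Slice 5: Δl = 2.5/cos25.2° = 2.763 m; N'_5 = 202·cos25.2° = 182.8; c'Δl = 1.93; W sinα = 86.0
Slice 6: Δl = 2.2/cos36.1° = 2.723 m; N'_6 = 169·cos36.1° = 136.6; c'Δl = 1.91; W sinα = 99.6
Slice 7: Δl = 2.6/cos49.3° = 3.987 m; N'_7 = 92·cos49.3° = 60.0; c'Δl = 2.79; W sinα = 69.7
Σc'Δl = 12.7 kN/m; ΣN' = 782.1 kN/m; ΣW sinα = 301.5 kN/m
Resisting = 12.7 + 782.1·tan28.7° = 12.7 + 428.2 = 440.8 kN/m
FS = 440.8 / 301.5 = 1.462

FS = 1.46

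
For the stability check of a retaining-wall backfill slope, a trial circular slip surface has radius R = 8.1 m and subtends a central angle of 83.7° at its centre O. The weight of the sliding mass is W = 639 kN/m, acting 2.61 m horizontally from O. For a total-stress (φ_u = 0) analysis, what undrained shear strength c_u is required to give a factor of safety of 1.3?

c_u = 22.6 kPa

FS = c_u·L_a·R / (W·d), so c_u = FS·W·d / (L_a·R).
Arc length L_a = R·θ = 8.1·(83.7°·π/180) = 8.1·1.4608 = 11.83 m
c_u = 1.3·639·2.61 / (11.83·8.1) = 2168.1 / 95.85 = 22.62 kPa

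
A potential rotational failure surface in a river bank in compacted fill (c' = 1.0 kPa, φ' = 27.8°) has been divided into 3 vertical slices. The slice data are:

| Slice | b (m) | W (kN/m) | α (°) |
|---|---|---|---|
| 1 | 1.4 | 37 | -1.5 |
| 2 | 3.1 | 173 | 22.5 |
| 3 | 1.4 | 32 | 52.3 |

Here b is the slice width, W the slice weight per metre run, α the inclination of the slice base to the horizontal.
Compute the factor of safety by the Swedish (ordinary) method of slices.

FS = 1.34

Ordinary method of slices: FS = Σ[c'·Δl_i + (W_i cosα_i)·tanφ'] / Σ W_i sinα_i, with Δl_i = b_i / cosα_i.
Slice 1: Δl = 1.4/cos(-1.5°) = 1.400 m; N'_1 = 37·cos(-1.5°) = 37.0; c'Δl = 1.40; W sinα = -1.0
Slice 2: Δl = 3.1/cos22.5° = 3.355 m; N'_2 = 173·cos22.5° = 159.8; c'Δl = 3.36; W sinα = 66.2
Slice 3: Δl = 1.4/cos52.3° = 2.289 m; N'_3 = 32·cos52.3° = 19.6; c'Δl = 2.29; W sinα = 25.3
Σc'Δl = 7.0 kN/m; ΣN' = 216.4 kN/m; ΣW sinα = 90.6 kN/m
Resisting = 7.0 + 216.4·tan27.8° = 7.0 + 114.1 = 121.1 kN/m
FS = 121.1 / 90.6 = 1.338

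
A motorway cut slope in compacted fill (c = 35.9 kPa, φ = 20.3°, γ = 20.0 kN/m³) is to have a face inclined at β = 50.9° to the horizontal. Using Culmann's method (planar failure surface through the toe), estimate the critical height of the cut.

H_c = 37.53 m

Culmann's analysis gives the critical failure plane at α_cr = (β + φ)/2 = (50.9 + 20.3)/2 = 35.6°, and the critical height
H_c = (4c/γ) · sinβ cosφ / [1 − cos(β − φ)]
    = (4·35.9/20.0) · sin50.9°·cos20.3° / [1 − cos(30.6°)]
    = 7.180 · 0.7760·0.9379 / [1 − 0.8607]
    = 7.180 · 0.7278 / 0.1393
    = 37.53 m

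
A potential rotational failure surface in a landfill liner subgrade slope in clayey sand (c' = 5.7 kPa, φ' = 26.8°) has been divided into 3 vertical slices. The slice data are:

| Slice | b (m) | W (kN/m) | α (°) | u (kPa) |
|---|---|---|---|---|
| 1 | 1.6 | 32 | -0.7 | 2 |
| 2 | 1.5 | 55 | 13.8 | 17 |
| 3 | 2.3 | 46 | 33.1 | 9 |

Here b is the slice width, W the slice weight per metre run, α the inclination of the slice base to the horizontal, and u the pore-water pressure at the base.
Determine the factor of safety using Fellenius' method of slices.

FS = 1.82

Ordinary method of slices: FS = Σ[c'·Δl_i + (W_i cosα_i − u_i·Δl_i)·tanφ'] / Σ W_i sinα_i, with Δl_i = b_i / cosα_i.
Slice 1: Δl = 1.6/cos(-0.7°) = 1.600 m; N'_1 = 32·cos(-0.7°) − 2·1.600 = 28.8; c'Δl = 9.12; W sinα = -0.4
Slice 2: Δl = 1.5/cos13.8° = 1.545 m; N'_2 = 55·cos13.8° − 17·1.545 = 27.2; c'Δl = 8.80; W sinα = 13.1
Slice 3: Δl = 2.3/cos33.1° = 2.746 m; N'_3 = 46·cos33.1° − 9·2.746 = 13.8; c'Δl = 15.65; W sinα = 25.1
Σc'Δl = 33.6 kN/m; ΣN' = 69.8 kN/m; ΣW sinα = 37.8 kN/m
Resisting = 33.6 + 69.8·tan26.8° = 33.6 + 35.2 = 68.8 kN/m
FS = 68.8 / 37.8 = 1.818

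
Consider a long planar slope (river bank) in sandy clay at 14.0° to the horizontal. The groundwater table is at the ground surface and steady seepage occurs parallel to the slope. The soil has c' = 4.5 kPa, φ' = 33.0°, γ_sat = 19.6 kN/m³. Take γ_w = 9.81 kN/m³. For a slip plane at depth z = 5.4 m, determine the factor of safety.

With seepage parallel to the slope and the water table at the surface, the effective normal stress on the slip plane uses the buoyant unit weight γ' = γ_sat − γ_w while the driving shear stress uses γ_sat:
FS = [c' + γ' z cos²β tanφ'] / [γ_sat z sinβ cosβ]
γ' = 19.6 − 9.81 = 9.79 kN/m³
Numerator = 4.5 + 9.79·5.4·cos²14.0°·tan33.0° = 4.5 + 9.79·5.4·0.9415·0.6494 = 36.822 kPa
Denominator = 19.6·5.4·sin14.0°·cos14.0° = 19.6·5.4·0.2419·0.9703 = 24.844 kPa
FS = 36.822 / 24.844 = 1.482

FS = 1.48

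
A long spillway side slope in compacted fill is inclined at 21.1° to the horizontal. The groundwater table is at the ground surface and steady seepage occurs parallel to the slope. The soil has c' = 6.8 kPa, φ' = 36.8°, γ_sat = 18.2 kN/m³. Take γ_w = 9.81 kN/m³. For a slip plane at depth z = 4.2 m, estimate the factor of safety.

FS = 1.16

With seepage parallel to the slope and the water table at the surface, the effective normal stress on the slip plane uses the buoyant unit weight γ' = γ_sat − γ_w while the driving shear stress uses γ_sat:
FS = [c' + γ' z cos²β tanφ'] / [γ_sat z sinβ cosβ]
γ' = 18.2 − 9.81 = 8.39 kN/m³
Numerator = 6.8 + 8.39·4.2·cos²21.1°·tan36.8° = 6.8 + 8.39·4.2·0.8704·0.7481 = 29.745 kPa
Denominator = 18.2·4.2·sin21.1°·cos21.1° = 18.2·4.2·0.3600·0.9330 = 25.673 kPa
FS = 29.745 / 25.673 = 1.159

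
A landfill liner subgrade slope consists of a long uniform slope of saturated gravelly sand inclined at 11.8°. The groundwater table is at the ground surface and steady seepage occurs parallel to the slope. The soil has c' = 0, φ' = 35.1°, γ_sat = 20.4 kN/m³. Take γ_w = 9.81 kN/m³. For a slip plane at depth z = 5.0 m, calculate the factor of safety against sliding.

FS = 1.75

With seepage parallel to the slope and the water table at the surface, the effective normal stress on the slip plane uses the buoyant unit weight γ' = γ_sat − γ_w while the driving shear stress uses γ_sat:
FS = [c' + γ' z cos²β tanφ'] / [γ_sat z sinβ cosβ]
(For c' = 0 this reduces to FS = (γ'/γ_sat)·tanφ'/tanβ.)
γ' = 20.4 − 9.81 = 10.59 kN/m³
Numerator = 0.0 + 10.59·5.0·cos²11.8°·tan35.1° = 0.0 + 10.59·5.0·0.9582·0.7028 = 35.658 kPa
Denominator = 20.4·5.0·sin11.8°·cos11.8° = 20.4·5.0·0.2045·0.9789 = 20.418 kPa
FS = 35.658 / 20.418 = 1.746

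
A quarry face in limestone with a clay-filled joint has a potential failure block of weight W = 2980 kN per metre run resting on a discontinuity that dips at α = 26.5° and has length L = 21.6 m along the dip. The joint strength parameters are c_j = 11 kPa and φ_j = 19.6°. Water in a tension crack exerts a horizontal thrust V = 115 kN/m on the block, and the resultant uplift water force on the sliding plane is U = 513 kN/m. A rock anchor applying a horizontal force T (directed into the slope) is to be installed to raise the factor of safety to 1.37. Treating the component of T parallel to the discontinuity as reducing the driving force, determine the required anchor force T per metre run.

T = 705 kN/m

Resolving forces along and normal to the sliding plane, with the horizontal anchor force T adding T·sinα to the effective normal force and T·cosα acting up the plane against the driving force:
FS = [c_jL + (W cosα − U − V sinα + T sinα) tanφ_j] / [W sinα + V cosα − T cosα]
Without the anchor: N' = 2102.6 kN/m, driving T_d = 1432.6 kN/m, resisting R = 11·21.6 + 2102.6·tan19.6° = 986.3 kN/m, FS = 0.69.
Setting FS = 1.37 and solving for T:
1.37·(1432.6 − T cos26.5°) = 986.3 + T sin26.5°·tan19.6°
T·(sin26.5°·tan19.6° + 1.37·cos26.5°) = 1.37·1432.6 − 986.3
T·(0.4462·0.3561 + 1.37·0.8949) = 1962.6 − 986.3 = 976.3
T·1.3849 = 976.3
T = 705.0 kN/m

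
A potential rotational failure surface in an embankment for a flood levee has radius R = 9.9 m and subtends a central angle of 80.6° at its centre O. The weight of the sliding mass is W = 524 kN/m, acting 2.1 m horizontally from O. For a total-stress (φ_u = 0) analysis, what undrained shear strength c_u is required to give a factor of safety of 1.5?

FS = c_u·L_a·R / (W·d), so c_u = FS·W·d / (L_a·R).
Arc length L_a = R·θ = 9.9·(80.6°·π/180) = 9.9·1.4067 = 13.93 m
c_u = 1.5·524·2.1 / (13.93·9.9) = 1650.6 / 137.87 = 11.97 kPa

c_u = 12.0 kPa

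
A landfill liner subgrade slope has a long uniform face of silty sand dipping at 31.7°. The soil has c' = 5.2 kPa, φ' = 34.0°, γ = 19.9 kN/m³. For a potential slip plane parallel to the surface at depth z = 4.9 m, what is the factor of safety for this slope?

For an infinite slope with a slip plane parallel to the surface (no pore pressure): FS = [c' + γz cos²β tanφ'] / [γz sinβ cosβ].
γz = 19.9·4.9 = 97.51 kN/m²
Numerator = 5.2 + 97.51·cos²31.7°·tan34.0° = 5.2 + 97.51·0.7239·0.6745 = 52.811 kPa
Denominator = 97.51·sin31.7°·cos31.7° = 97.51·0.5255·0.8508 = 43.594 kPa
FS = 52.811 / 43.594 = 1.211

FS = 1.21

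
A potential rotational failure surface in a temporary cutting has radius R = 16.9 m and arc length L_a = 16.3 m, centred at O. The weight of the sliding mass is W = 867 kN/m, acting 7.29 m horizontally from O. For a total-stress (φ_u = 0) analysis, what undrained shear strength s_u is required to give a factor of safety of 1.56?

FS = s_u·L_a·R / (W·d), so s_u = FS·W·d / (L_a·R).
s_u = 1.56·867·7.29 / (16.30·16.9) = 9859.9 / 275.47 = 35.79 kPa

s_u = 35.8 kPa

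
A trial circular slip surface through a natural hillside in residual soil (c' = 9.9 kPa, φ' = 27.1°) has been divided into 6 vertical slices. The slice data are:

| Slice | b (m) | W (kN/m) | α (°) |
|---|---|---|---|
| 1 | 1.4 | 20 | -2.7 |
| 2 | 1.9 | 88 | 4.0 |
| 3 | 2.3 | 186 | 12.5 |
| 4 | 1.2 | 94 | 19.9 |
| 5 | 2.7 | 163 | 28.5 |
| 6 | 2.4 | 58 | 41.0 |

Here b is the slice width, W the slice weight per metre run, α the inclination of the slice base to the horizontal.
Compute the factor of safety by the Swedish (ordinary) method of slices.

Ordinary method of slices: FS = Σ[c'·Δl_i + (W_i cosα_i)·tanφ'] / Σ W_i sinα_i, with Δl_i = b_i / cosα_i.
Slice 1: Δl = 1.4/cos(-2.7°) = 1.402 m; N'_1 = 20·cos(-2.7°) = 20.0; c'Δl = 13.88; W sinα = -0.9
Slice 2: Δl = 1.9/cos4.0° = 1.905 m; N'_2 = 88·cos4.0° = 87.8; c'Δl = 18.86; W sinα = 6.1
Slice 3: Δl = 2.3/cos12.5° = 2.356 m; N'_3 = 186·cos12.5° = 181.6; c'Δl = 23.32; W sinα = 40.3
Slice 4: Δl = 1.2/cos19.9° = 1.276 m; N'_4 = 94·cos19.9° = 88.4; c'Δl = 12.63; W sinα = 32.0
Slice 5: Δl = 2.7/cos28.5° = 3.072 m; N'_5 = 163·cos28.5° = 143.2; c'Δl = 30.42; W sinα = 77.8
Slice 6: Δl = 2.4/cos41.0° = 3.180 m; N'_6 = 58·cos41.0° = 43.8; c'Δl = 31.48; W sinα = 38.1
Σc'Δl = 130.6 kN/m; ΣN' = 564.8 kN/m; ΣW sinα = 193.3 kN/m
Resisting = 130.6 + 564.8·tan27.1° = 130.6 + 289.0 = 419.6 kN/m
FS = 419.6 / 193.3 = 2.171

FS = 2.17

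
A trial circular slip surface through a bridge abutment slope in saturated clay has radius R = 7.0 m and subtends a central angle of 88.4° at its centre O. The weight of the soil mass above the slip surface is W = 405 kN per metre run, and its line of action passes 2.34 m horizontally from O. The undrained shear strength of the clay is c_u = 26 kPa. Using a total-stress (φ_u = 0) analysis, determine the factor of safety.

Taking moments about the centre O, the resisting moment is provided by the undrained shear strength acting along the arc:
Arc length L_a = R·θ = 7.0·(88.4°·π/180) = 7.0·1.5429 = 10.80 m
M_R = c_u·L_a·R = 26·10.80·7.0 = 1965.6 kN·m/m
M_D = W·d = 405·2.34 = 947.7 kN·m/m
FS = M_R / M_D = 1965.6 / 947.7 = 2.074

FS = 2.07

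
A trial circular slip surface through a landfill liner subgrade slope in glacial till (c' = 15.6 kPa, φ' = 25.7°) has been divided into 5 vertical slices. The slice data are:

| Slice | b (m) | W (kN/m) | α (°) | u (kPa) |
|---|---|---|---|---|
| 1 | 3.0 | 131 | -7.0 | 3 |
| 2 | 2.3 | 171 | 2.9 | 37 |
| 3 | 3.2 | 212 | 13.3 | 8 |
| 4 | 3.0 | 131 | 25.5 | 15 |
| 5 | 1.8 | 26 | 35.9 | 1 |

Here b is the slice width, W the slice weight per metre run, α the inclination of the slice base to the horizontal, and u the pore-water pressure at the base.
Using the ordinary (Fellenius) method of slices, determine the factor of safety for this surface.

Ordinary method of slices: FS = Σ[c'·Δl_i + (W_i cosα_i − u_i·Δl_i)·tanφ'] / Σ W_i sinα_i, with Δl_i = b_i / cosα_i.
Slice 1: Δl = 3.0/cos(-7.0°) = 3.023 m; N'_1 = 131·cos(-7.0°) − 3·3.023 = 121.0; c'Δl = 47.15; W sinα = -16.0
Slice 2: Δl = 2.3/cos2.9° = 2.303 m; N'_2 = 171·cos2.9° − 37·2.303 = 85.6; c'Δl = 35.93; W sinα = 8.7
Slice 3: Δl = 3.2/cos13.3° = 3.288 m; N'_3 = 212·cos13.3° − 8·3.288 = 180.0; c'Δl = 51.30; W sinα = 48.8
Slice 4: Δl = 3.0/cos25.5° = 3.324 m; N'_4 = 131·cos25.5° − 15·3.324 = 68.4; c'Δl = 51.85; W sinα = 56.4
Slice 5: Δl = 1.8/cos35.9° = 2.222 m; N'_5 = 26·cos35.9° − 1·2.222 = 18.8; c'Δl = 34.66; W sinα = 15.2
Σc'Δl = 220.9 kN/m; ΣN' = 473.8 kN/m; ΣW sinα = 113.1 kN/m
Resisting = 220.9 + 473.8·tan25.7° = 220.9 + 228.0 = 448.9 kN/m
FS = 448.9 / 113.1 = 3.969

FS = 3.97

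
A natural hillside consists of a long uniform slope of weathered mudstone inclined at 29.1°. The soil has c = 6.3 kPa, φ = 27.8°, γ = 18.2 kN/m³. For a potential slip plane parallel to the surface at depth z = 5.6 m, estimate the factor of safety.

FS = 1.09

For an infinite slope with a slip plane parallel to the surface (no pore pressure): FS = [c + γz cos²β tanφ] / [γz sinβ cosβ].
γz = 18.2·5.6 = 101.92 kN/m²
Numerator = 6.3 + 101.92·cos²29.1°·tan27.8° = 6.3 + 101.92·0.7635·0.5272 = 47.326 kPa
Denominator = 101.92·sin29.1°·cos29.1° = 101.92·0.4863·0.8738 = 43.311 kPa
FS = 47.326 / 43.311 = 1.093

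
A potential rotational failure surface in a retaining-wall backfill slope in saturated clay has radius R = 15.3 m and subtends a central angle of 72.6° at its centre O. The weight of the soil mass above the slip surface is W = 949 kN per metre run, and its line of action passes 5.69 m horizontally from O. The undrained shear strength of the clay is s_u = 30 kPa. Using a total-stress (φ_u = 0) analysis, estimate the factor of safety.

FS = 1.65

Taking moments about the centre O, the resisting moment is provided by the undrained shear strength acting along the arc:
Arc length L_a = R·θ = 15.3·(72.6°·π/180) = 15.3·1.2671 = 19.39 m
M_R = s_u·L_a·R = 30·19.39·15.3 = 8898.5 kN·m/m
M_D = W·d = 949·5.69 = 5399.8 kN·m/m
FS = M_R / M_D = 8898.5 / 5399.8 = 1.648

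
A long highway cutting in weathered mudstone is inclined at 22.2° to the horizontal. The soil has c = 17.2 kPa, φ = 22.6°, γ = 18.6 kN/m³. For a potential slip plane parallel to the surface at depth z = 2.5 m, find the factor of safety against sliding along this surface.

For an infinite slope with a slip plane parallel to the surface (no pore pressure): FS = [c + γz cos²β tanφ] / [γz sinβ cosβ].
γz = 18.6·2.5 = 46.50 kN/m²
Numerator = 17.2 + 46.50·cos²22.2°·tan22.6° = 17.2 + 46.50·0.8572·0.4163 = 33.793 kPa
Denominator = 46.50·sin22.2°·cos22.2° = 46.50·0.3778·0.9259 = 16.267 kPa
FS = 33.793 / 16.267 = 2.077

FS = 2.08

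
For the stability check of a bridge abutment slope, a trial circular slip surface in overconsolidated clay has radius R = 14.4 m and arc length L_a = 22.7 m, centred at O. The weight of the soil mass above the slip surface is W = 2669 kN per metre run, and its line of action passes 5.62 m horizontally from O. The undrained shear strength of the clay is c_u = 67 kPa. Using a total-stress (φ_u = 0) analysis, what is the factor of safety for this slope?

FS = 1.46

Taking moments about the centre O, the resisting moment is provided by the undrained shear strength acting along the arc:
M_R = c_u·L_a·R = 67·22.70·14.4 = 21901.0 kN·m/m
M_D = W·d = 2669·5.62 = 14999.8 kN·m/m
FS = M_R / M_D = 21901.0 / 14999.8 = 1.460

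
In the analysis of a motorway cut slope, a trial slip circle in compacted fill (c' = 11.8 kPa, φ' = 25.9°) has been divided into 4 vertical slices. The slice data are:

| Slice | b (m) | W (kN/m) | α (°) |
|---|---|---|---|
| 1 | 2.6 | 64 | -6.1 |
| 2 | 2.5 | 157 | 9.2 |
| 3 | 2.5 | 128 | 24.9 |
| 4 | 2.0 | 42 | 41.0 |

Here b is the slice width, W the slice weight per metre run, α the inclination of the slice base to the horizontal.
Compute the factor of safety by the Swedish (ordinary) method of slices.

Ordinary method of slices: FS = Σ[c'·Δl_i + (W_i cosα_i)·tanφ'] / Σ W_i sinα_i, with Δl_i = b_i / cosα_i.
Slice 1: Δl = 2.6/cos(-6.1°) = 2.615 m; N'_1 = 64·cos(-6.1°) = 63.6; c'Δl = 30.85; W sinα = -6.8
Slice 2: Δl = 2.5/cos9.2° = 2.533 m; N'_2 = 157·cos9.2° = 155.0; c'Δl = 29.88; W sinα = 25.1
Slice 3: Δl = 2.5/cos24.9° = 2.756 m; N'_3 = 128·cos24.9° = 116.1; c'Δl = 32.52; W sinα = 53.9
Slice 4: Δl = 2.0/cos41.0° = 2.650 m; N'_4 = 42·cos41.0° = 31.7; c'Δl = 31.27; W sinα = 27.6
Σc'Δl = 124.5 kN/m; ΣN' = 366.4 kN/m; ΣW sinα = 99.7 kN/m
Resisting = 124.5 + 366.4·tan25.9° = 124.5 + 177.9 = 302.5 kN/m
FS = 302.5 / 99.7 = 3.032

FS = 3.03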